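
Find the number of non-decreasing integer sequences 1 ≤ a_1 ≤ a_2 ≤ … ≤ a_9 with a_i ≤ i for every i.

4862

Weakly increasing sequences with a_i ≤ i biject with Dyck paths of semilength 9, so there are C_9.
C_9 = 4862.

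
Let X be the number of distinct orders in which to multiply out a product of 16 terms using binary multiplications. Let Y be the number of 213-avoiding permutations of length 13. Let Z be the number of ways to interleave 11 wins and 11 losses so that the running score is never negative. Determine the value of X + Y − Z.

Ways to associate a product of 16 factors correspond to binary trees on 16 leaves, so the count is C_15. So X = C_15 = 9694845.
For any fixed pattern of length 3, the pattern-avoiding permutations of [13] number C_13. So Y = C_13 = 742900.
Reading a vote for the leader as '(' and for the other as ')' turns such a sequence into a balanced string of 11 pairs, so the count is C_11. So Z = C_11 = 58786.
X + Y − Z = 9694845 + 742900 − 58786 = 10378959.

10378959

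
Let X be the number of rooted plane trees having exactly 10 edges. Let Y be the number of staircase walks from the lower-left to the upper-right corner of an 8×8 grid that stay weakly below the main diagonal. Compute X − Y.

A rooted plane tree with 10 edges has 11 nodes, and the count is C_10. So X = C_10 = 16796.
Sub-diagonal monotone paths from (0,0) to (8,8) biject with Dyck paths of semilength 8, giving C_8. So Y = C_8 = 1430.
X − Y = 16796 − 1430 = 15366.

15366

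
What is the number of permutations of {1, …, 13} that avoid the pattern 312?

Permutations of [n] avoiding any single length-3 pattern are counted by C_n; here n = 13.
C_13 = C_12 · 2(2·12+1)/(12+2) = 208012 · 50/14 = 742900.

742900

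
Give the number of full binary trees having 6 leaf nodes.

Full binary trees with 6 leaves have 6−1 = 5 internal nodes, so there are C_5 of them.
C_5 = 42.

42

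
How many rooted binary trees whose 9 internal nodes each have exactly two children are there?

4862

Full binary trees with n internal nodes are counted by C_n; here n = 9.
C_9 = 4862.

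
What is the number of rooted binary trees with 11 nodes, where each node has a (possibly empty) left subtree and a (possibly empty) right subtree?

58786

Rooted binary trees with 11 nodes (each child slot possibly empty) number C_11.
C_11 = 58786.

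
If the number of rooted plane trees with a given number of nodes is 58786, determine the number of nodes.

12

Rooted ordered trees on m nodes are counted by C_{m−1}. Since C_11 = 58786, the index is 11.
So the index is 11, and the number of nodes is 11 + 1 = 12.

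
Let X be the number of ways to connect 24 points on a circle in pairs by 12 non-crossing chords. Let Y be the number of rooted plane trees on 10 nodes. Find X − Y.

203150

Pairing 24 circle points by 12 non-crossing chords gives C_12 matchings. So X = C_12 = 208012.
A rooted plane tree on 10 nodes has 9 edges, and such trees are counted by C_9. So Y = C_9 = 4862.
X − Y = 208012 − 4862 = 203150.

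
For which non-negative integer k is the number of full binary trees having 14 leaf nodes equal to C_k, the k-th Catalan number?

13

Full binary trees with 14 leaves have 14−1 = 13 internal nodes, so there are C_13 of them.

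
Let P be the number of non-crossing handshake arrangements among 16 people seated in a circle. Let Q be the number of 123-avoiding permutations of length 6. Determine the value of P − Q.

1298

With 16 = 2·8 people, non-crossing handshake pairings are non-crossing perfect matchings on a circle, counted by C_8. So P = C_8 = 1430.
For any fixed pattern of length 3, the pattern-avoiding permutations of [6] number C_6. So Q = C_6 = 132.
P − Q = 1430 − 132 = 1298.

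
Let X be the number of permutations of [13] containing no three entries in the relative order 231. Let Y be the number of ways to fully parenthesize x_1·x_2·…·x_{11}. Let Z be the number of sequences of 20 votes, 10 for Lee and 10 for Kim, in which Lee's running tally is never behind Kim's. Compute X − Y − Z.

Permutations of [n] avoiding any single length-3 pattern are counted by C_n; here n = 13. So X = C_13 = 742900.
Ways to associate a product of 11 factors correspond to binary trees on 11 leaves, so the count is C_10. So Y = C_10 = 16796.
Reading a vote for the leader as '(' and for the other as ')' turns such a sequence into a balanced string of 10 pairs, so the count is C_10. So Z = C_10 = 16796.
X − Y − Z = 742900 − 16796 − 16796 = 709308.

709308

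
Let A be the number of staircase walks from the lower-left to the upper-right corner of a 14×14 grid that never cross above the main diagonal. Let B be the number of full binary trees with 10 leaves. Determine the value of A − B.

Monotone paths in an n×n grid that stay weakly below the diagonal are counted by C_n; here n = 14. So A = C_14 = 2674440.
A full binary tree with L leaves has L−1 internal nodes and is counted by C_{L−1}; L = 10 gives C_9. So B = C_9 = 4862.
A − B = 2674440 − 4862 = 2669578.

2669578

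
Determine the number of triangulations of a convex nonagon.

Triangulations of a convex m-gon are counted by C_{m−2}; with m = 9 this is C_7.
C_7 = C(14,7)/8 = 3432/8 = 429.

429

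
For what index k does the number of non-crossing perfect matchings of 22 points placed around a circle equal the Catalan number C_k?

11

Non-crossing perfect matchings of 2n points on a circle are counted by C_n; with 22 points, n = 11.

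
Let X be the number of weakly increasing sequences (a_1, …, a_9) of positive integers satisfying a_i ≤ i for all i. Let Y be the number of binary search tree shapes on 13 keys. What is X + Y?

747762

Weakly increasing sequences with a_i ≤ i biject with Dyck paths of semilength 9, so there are C_9. So X = C_9 = 4862.
Rooted binary trees with 13 nodes (each child slot possibly empty) number C_13. So Y = C_13 = 742900.
X + Y = 4862 + 742900 = 747762.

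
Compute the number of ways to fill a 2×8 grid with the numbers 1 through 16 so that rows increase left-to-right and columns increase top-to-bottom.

1430

By the hook-length formula (or a Dyck-path bijection), SYT of shape 2×8 number C_8.
C_8 = C(16,8)/9 = 12870/9 = 1430.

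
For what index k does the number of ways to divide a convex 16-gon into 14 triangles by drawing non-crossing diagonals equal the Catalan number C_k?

14

A convex 16-gon is triangulated into 14 triangles, and the number of such triangulations is the Catalan number C_{16−2} = C_14.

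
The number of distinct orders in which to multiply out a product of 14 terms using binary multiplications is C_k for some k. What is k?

Ways to associate a product of 14 factors correspond to binary trees on 14 leaves, so the count is C_13.

13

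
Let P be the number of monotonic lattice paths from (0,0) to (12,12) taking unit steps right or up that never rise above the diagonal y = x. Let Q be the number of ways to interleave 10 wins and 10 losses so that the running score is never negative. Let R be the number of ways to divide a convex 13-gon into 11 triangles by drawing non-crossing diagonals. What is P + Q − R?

Sub-diagonal monotone paths from (0,0) to (12,12) biject with Dyck paths of semilength 12, giving C_12. So P = C_12 = 208012.
Ballot sequences with n votes each where one side never trails are Dyck words, counted by C_n; here n = 10. So Q = C_10 = 16796.
Triangulations of a convex m-gon are counted by C_{m−2}; with m = 13 this is C_11. So R = C_11 = 58786.
P + Q − R = 208012 + 16796 − 58786 = 166022.

166022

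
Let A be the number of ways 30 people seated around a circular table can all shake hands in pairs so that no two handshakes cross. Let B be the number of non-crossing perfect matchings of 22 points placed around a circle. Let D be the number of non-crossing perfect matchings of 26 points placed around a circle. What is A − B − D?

Non-crossing handshake pairings of 2n people are counted by C_n; 30 people gives n = 15. So A = C_15 = 9694845.
Pairing 22 circle points by 11 non-crossing chords gives C_11 matchings. So B = C_11 = 58786.
Non-crossing perfect matchings of 2n points on a circle are counted by C_n; with 26 points, n = 13. So D = C_13 = 742900.
A − B − D = 9694845 − 58786 − 742900 = 8893159.

8893159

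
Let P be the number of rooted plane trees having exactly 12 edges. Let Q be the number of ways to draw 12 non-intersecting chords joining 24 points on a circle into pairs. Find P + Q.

Rooted ordered trees with n edges are counted by C_n; here n = 12. So P = C_12 = 208012.
Pairing 24 circle points by 12 non-crossing chords gives C_12 matchings. So Q = C_12 = 208012.
P + Q = 208012 + 208012 = 416024.

416024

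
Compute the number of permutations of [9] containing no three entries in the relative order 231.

4862

For any fixed pattern of length 3, the pattern-avoiding permutations of [9] number C_9.
C_9 = C_8 · 2(2·8+1)/(8+2) = 1430 · 34/10 = 4862.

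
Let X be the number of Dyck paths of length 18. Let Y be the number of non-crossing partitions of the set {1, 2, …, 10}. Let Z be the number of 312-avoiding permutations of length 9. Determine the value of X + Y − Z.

16796

A Dyck path with 9 up-steps and 9 down-steps has semilength 9, so there are C_9 of them. So X = C_9 = 4862.
Non-crossing partitions of an n-element set are counted by C_n; here n = 10. So Y = C_10 = 16796.
For any fixed pattern of length 3, the pattern-avoiding permutations of [9] number C_9. So Z = C_9 = 4862.
X + Y − Z = 4862 + 16796 − 4862 = 16796.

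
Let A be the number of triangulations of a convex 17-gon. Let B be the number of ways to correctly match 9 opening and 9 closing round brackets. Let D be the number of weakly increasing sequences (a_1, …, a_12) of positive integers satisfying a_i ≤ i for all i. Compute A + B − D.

9491695

Triangulations of a convex m-gon are counted by C_{m−2}; with m = 17 this is C_15. So A = C_15 = 9694845.
Balanced strings of n pairs of brackets are counted by C_n; here n = 9. So B = C_9 = 4862.
Such sub-staircase sequences of length n are counted by C_n; here n = 12. So D = C_12 = 208012.
A + B − D = 9694845 + 4862 − 208012 = 9491695.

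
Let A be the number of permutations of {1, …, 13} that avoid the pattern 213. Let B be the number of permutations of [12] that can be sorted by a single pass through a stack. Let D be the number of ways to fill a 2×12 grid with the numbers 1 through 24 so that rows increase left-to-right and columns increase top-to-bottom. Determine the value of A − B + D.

Permutations of [n] avoiding any single length-3 pattern are counted by C_n; here n = 13. So A = C_13 = 742900.
By Knuth's characterisation, the stack-sortable permutations of length 12 are the 231-avoiders, numbering C_12. So B = C_12 = 208012.
Standard Young tableaux of shape 2×n are counted by C_n; here n = 12. So D = C_12 = 208012.
A − B + D = 742900 − 208012 + 208012 = 742900.

742900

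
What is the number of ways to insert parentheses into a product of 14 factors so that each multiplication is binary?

742900

Parenthesizations of m factors correspond to full binary trees with m leaves, counted by C_{m−1}; m = 14 gives C_13.
C_13 = C(26,13)/14 = 10400600/14 = 742900.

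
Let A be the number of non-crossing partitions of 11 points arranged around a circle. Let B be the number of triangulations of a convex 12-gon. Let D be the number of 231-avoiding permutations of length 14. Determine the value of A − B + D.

2716430

The non-crossing partitions of [11] form a lattice of size C_11. So A = C_11 = 58786.
A convex 12-gon is triangulated into 10 triangles, and the number of such triangulations is the Catalan number C_{12−2} = C_10. So B = C_10 = 16796.
Permutations of [n] avoiding any single length-3 pattern are counted by C_n; here n = 14. So D = C_14 = 2674440.
A − B + D = 58786 − 16796 + 2674440 = 2716430.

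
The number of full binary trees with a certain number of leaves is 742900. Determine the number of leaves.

14

Full binary trees with L leaves are counted by C_{L−1}. The Catalan number equal to 742900 is C_13.
So the index is 13, and the number of leaves is 13 + 1 = 14.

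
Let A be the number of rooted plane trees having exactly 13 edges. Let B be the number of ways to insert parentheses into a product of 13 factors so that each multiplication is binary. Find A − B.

534888

Rooted ordered trees with n edges are counted by C_n; here n = 13. So A = C_13 = 742900.
Parenthesizations of m factors correspond to full binary trees with m leaves, counted by C_{m−1}; m = 13 gives C_12. So B = C_12 = 208012.
A − B = 742900 − 208012 = 534888.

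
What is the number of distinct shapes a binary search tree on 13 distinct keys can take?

There are C_n binary search tree shapes on n keys; with n = 13 that is C_13.
C_13 = C(26,13)/14 = 10400600/14 = 742900.

742900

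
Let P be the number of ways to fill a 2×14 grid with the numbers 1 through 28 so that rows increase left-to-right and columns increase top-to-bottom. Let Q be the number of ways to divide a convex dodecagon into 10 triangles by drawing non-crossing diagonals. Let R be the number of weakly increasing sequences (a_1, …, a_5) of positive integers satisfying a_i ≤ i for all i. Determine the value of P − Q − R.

Standard Young tableaux of shape 2×n are counted by C_n; here n = 14. So P = C_14 = 2674440.
Triangulations of a convex m-gon are counted by C_{m−2}; with m = 12 this is C_10. So Q = C_10 = 16796.
Weakly increasing sequences with a_i ≤ i biject with Dyck paths of semilength 5, so there are C_5. So R = C_5 = 42.
P − Q − R = 2674440 − 16796 − 42 = 2657602.

2657602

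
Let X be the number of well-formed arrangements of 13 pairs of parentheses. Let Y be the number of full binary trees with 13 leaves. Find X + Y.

950912

Balanced strings of n pairs of brackets are counted by C_n; here n = 13. So X = C_13 = 742900.
A full binary tree with L leaves has L−1 internal nodes and is counted by C_{L−1}; L = 13 gives C_12. So Y = C_12 = 208012.
X + Y = 742900 + 208012 = 950912.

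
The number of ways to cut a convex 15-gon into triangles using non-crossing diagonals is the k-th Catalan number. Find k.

Triangulations of a convex m-gon are counted by C_{m−2}; with m = 15 this is C_13.

13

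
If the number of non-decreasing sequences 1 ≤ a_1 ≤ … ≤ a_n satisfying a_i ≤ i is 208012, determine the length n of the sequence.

12

Such sub-staircase sequences of length n are counted by C_n; 208012 = C_12.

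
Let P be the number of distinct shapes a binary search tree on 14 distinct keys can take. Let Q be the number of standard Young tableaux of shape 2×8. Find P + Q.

Binary trees (left/right distinguished) on n nodes are counted by C_n; here n = 14. So P = C_14 = 2674440.
Standard Young tableaux of shape 2×n are counted by C_n; here n = 8. So Q = C_8 = 1430.
P + Q = 2674440 + 1430 = 2675870.

2675870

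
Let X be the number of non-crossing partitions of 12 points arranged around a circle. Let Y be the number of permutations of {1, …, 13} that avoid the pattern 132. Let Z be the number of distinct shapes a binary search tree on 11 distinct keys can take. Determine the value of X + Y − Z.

892126

The non-crossing partitions of [12] form a lattice of size C_12. So X = C_12 = 208012.
For any fixed pattern of length 3, the pattern-avoiding permutations of [13] number C_13. So Y = C_13 = 742900.
There are C_n binary search tree shapes on n keys; with n = 11 that is C_11. So Z = C_11 = 58786.
X + Y − Z = 208012 + 742900 − 58786 = 892126.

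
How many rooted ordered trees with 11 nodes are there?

16796

Rooted ordered (plane) trees on m nodes have m−1 edges and are counted by C_{m−1}; m = 11 gives C_10.
C_10 = C_9 · 2(2·9+1)/(9+2) = 4862 · 38/11 = 16796.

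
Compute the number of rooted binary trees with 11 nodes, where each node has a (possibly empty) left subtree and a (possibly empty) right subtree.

Rooted binary trees with 11 nodes (each child slot possibly empty) number C_11.
C_11 = C(22,11)/12 = 705432/12 = 58786.

58786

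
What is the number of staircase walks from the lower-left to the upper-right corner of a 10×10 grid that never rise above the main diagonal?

Sub-diagonal monotone paths from (0,0) to (10,10) biject with Dyck paths of semilength 10, giving C_10.
C_10 = 16796.

16796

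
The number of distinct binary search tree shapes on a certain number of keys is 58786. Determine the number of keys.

11

Binary search tree shapes on n keys are counted by C_n. Since C_11 = 58786, the index is 11.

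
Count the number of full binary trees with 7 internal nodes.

Full binary trees with n internal nodes are counted by C_n; here n = 7.
C_7 = C(14,7)/8 = 3432/8 = 429.

429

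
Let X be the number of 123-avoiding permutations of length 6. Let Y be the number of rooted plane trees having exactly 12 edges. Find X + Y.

208144

Permutations of [n] avoiding any single length-3 pattern are counted by C_n; here n = 6. So X = C_6 = 132.
Rooted ordered trees with n edges are counted by C_n; here n = 12. So Y = C_12 = 208012.
X + Y = 132 + 208012 = 208144.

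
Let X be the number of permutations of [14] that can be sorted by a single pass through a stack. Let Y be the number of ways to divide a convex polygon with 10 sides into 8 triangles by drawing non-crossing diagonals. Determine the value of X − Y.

Stack-sortable permutations are exactly the 231-avoiding ones, counted by C_n; here n = 14. So X = C_14 = 2674440.
A convex 10-gon is triangulated into 8 triangles, and the number of such triangulations is the Catalan number C_{10−2} = C_8. So Y = C_8 = 1430.
X − Y = 2674440 − 1430 = 2673010.

2673010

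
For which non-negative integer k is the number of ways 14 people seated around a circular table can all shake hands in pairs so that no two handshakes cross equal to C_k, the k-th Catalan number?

7

With 14 = 2·7 people, non-crossing handshake pairings are non-crossing perfect matchings on a circle, counted by C_7.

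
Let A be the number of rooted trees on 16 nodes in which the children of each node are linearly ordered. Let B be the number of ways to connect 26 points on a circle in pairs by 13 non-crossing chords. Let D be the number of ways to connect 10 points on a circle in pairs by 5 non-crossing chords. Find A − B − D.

A rooted plane tree on 16 nodes has 15 edges, and such trees are counted by C_15. So A = C_15 = 9694845.
Pairing 26 circle points by 13 non-crossing chords gives C_13 matchings. So B = C_13 = 742900.
Pairing 10 circle points by 5 non-crossing chords gives C_5 matchings. So D = C_5 = 42.
A − B − D = 9694845 − 742900 − 42 = 8951903.

8951903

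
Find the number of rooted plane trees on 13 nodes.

A rooted plane tree on 13 nodes has 12 edges, and such trees are counted by C_12.
C_12 = C(24,12)/13 = 2704156/13 = 208012.

208012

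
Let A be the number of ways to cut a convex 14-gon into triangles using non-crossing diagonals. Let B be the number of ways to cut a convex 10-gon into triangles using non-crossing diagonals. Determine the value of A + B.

209442

A convex 14-gon is triangulated into 12 triangles, and the number of such triangulations is the Catalan number C_{14−2} = C_12. So A = C_12 = 208012.
The number of triangulations of a 10-gon is the Catalan number C_8 (index = sides − 2). So B = C_8 = 1430.
A + B = 208012 + 1430 = 209442.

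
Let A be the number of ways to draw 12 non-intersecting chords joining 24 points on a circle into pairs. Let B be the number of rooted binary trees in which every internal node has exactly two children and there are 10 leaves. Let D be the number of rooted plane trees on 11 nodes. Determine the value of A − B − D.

Non-crossing perfect matchings of 2n points on a circle are counted by C_n; with 24 points, n = 12. So A = C_12 = 208012.
A full binary tree with L leaves has L−1 internal nodes and is counted by C_{L−1}; L = 10 gives C_9. So B = C_9 = 4862.
A rooted plane tree on 11 nodes has 10 edges, and such trees are counted by C_10. So D = C_10 = 16796.
A − B − D = 208012 − 4862 − 16796 = 186354.

186354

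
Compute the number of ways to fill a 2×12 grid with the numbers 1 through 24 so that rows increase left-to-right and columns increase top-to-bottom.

Standard Young tableaux of shape 2×n are counted by C_n; here n = 12.
C_12 = 208012.

208012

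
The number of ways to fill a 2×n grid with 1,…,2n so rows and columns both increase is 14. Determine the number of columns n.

Standard Young tableaux of shape 2×n are counted by C_n; 14 = C_4.

4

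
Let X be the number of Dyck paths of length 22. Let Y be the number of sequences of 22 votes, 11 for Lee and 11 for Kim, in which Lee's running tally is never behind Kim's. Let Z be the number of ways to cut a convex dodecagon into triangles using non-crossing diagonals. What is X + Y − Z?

100776

Paths of 11 up- and 11 down-steps that never dip below the axis are Dyck paths; their count is C_11. So X = C_11 = 58786.
Ballot sequences with n votes each where one side never trails are Dyck words, counted by C_n; here n = 11. So Y = C_11 = 58786.
The number of triangulations of a 12-gon is the Catalan number C_10 (index = sides − 2). So Z = C_10 = 16796.
X + Y − Z = 58786 + 58786 − 16796 = 100776.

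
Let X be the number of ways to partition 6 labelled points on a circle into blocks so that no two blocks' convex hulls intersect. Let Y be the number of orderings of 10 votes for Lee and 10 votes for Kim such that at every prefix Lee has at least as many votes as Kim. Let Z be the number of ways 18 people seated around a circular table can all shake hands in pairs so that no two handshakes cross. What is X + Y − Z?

Non-crossing partitions of an n-element set are counted by C_n; here n = 6. So X = C_6 = 132.
Ballot sequences with n votes each where one side never trails are Dyck words, counted by C_n; here n = 10. So Y = C_10 = 16796.
With 18 = 2·9 people, non-crossing handshake pairings are non-crossing perfect matchings on a circle, counted by C_9. So Z = C_9 = 4862.
X + Y − Z = 132 + 16796 − 4862 = 12066.

12066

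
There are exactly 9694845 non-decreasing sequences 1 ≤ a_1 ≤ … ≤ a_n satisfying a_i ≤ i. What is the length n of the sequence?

15

Such sub-staircase sequences of length n are counted by C_n. Since C_15 = 9694845, the index is 15.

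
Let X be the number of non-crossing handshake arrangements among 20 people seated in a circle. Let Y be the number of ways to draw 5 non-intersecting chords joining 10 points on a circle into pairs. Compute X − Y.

Non-crossing handshake pairings of 2n people are counted by C_n; 20 people gives n = 10. So X = C_10 = 16796.
Pairing 10 circle points by 5 non-crossing chords gives C_5 matchings. So Y = C_5 = 42.
X − Y = 16796 − 42 = 16754.

16754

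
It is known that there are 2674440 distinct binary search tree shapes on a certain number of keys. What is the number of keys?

Binary search tree shapes on n keys are counted by C_n. The Catalan number equal to 2674440 is C_14.

14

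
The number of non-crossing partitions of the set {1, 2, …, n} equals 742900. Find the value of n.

13

Non-crossing partitions of [n] are counted by C_n. Since C_13 = 742900, the index is 13.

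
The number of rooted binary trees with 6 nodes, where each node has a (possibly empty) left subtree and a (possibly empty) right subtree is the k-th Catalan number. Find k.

There are C_n binary search tree shapes on n keys; with n = 6 that is C_6.

6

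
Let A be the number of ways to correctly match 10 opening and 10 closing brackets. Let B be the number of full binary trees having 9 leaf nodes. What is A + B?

With 10 pairs the number of balanced bracket strings is the Catalan number C_10. So A = C_10 = 16796.
A full binary tree with L leaves has L−1 internal nodes and is counted by C_{L−1}; L = 9 gives C_8. So B = C_8 = 1430.
A + B = 16796 + 1430 = 18226.

18226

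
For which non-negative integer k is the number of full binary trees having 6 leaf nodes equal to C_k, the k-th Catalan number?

5

Full binary trees with 6 leaves have 6−1 = 5 internal nodes, so there are C_5 of them.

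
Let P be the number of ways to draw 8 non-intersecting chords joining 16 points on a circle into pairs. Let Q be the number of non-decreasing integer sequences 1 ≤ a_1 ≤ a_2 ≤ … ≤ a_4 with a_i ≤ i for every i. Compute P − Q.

Pairing 16 circle points by 8 non-crossing chords gives C_8 matchings. So P = C_8 = 1430.
Such sub-staircase sequences of length n are counted by C_n; here n = 4. So Q = C_4 = 14.
P − Q = 1430 − 14 = 1416.

1416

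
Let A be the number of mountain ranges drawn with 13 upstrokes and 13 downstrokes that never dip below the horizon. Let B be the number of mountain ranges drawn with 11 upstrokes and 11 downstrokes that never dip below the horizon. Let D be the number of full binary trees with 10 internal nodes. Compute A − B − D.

Paths of 13 up- and 13 down-steps that never dip below the axis are Dyck paths; their count is C_13. So A = C_13 = 742900.
Dyck paths of semilength n (length 2n) are counted by C_n; here n = 11. So B = C_11 = 58786.
Full binary trees with n internal nodes are counted by C_n; here n = 10. So D = C_10 = 16796.
A − B − D = 742900 − 58786 − 16796 = 667318.

667318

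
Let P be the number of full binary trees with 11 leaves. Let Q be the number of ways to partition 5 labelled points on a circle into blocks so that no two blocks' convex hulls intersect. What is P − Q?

16754

Full binary trees with 11 leaves have 11−1 = 10 internal nodes, so there are C_10 of them. So P = C_10 = 16796.
The non-crossing partitions of [5] form a lattice of size C_5. So Q = C_5 = 42.
P − Q = 16796 − 42 = 16754.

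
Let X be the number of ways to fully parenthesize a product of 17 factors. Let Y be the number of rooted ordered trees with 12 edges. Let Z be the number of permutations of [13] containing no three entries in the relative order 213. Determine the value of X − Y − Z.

Parenthesizations of m factors correspond to full binary trees with m leaves, counted by C_{m−1}; m = 17 gives C_16. So X = C_16 = 35357670.
A rooted plane tree with 12 edges has 13 nodes, and the count is C_12. So Y = C_12 = 208012.
Permutations of [n] avoiding any single length-3 pattern are counted by C_n; here n = 13. So Z = C_13 = 742900.
X − Y − Z = 35357670 − 208012 − 742900 = 34406758.

34406758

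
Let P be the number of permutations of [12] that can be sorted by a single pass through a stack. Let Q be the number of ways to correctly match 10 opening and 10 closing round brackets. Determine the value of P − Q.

191216

Stack-sortable permutations are exactly the 231-avoiding ones, counted by C_n; here n = 12. So P = C_12 = 208012.
A balanced arrangement of 10 bracket pairs is a Dyck word of semilength 10, so the count is C_10. So Q = C_10 = 16796.
P − Q = 208012 − 16796 = 191216.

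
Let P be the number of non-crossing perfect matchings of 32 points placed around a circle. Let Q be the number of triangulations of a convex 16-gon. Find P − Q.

32683230

Non-crossing perfect matchings of 2n points on a circle are counted by C_n; with 32 points, n = 16. So P = C_16 = 35357670.
A convex 16-gon is triangulated into 14 triangles, and the number of such triangulations is the Catalan number C_{16−2} = C_14. So Q = C_14 = 2674440.
P − Q = 35357670 − 2674440 = 32683230.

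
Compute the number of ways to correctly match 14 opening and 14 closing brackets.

2674440

With 14 pairs the number of balanced bracket strings is the Catalan number C_14.
C_14 = C(28,14)/15 = 40116600/15 = 2674440.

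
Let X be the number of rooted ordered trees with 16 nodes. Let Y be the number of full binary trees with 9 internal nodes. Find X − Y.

9689983

A rooted plane tree on 16 nodes has 15 edges, and such trees are counted by C_15. So X = C_15 = 9694845.
Full binary trees with n internal nodes are counted by C_n; here n = 9. So Y = C_9 = 4862.
X − Y = 9694845 − 4862 = 9689983.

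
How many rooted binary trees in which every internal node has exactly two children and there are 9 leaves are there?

1430

A full binary tree with L leaves has L−1 internal nodes and is counted by C_{L−1}; L = 9 gives C_8.
C_8 = C(16,8)/9 = 12870/9 = 1430.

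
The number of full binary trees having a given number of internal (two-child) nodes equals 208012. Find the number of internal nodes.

Full binary trees with n internal nodes are counted by C_n, and C_12 = 208012.

12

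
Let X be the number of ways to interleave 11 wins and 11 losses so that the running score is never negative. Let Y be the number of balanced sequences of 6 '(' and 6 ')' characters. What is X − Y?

Reading a vote for the leader as '(' and for the other as ')' turns such a sequence into a balanced string of 11 pairs, so the count is C_11. So X = C_11 = 58786.
A balanced arrangement of 6 bracket pairs is a Dyck word of semilength 6, so the count is C_6. So Y = C_6 = 132.
X − Y = 58786 − 132 = 58654.

58654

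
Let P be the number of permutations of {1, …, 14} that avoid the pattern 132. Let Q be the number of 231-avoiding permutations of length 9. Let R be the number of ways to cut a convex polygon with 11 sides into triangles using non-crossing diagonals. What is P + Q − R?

2674440

For any fixed pattern of length 3, the pattern-avoiding permutations of [14] number C_14. So P = C_14 = 2674440.
For any fixed pattern of length 3, the pattern-avoiding permutations of [9] number C_9. So Q = C_9 = 4862.
The number of triangulations of an 11-gon is the Catalan number C_9 (index = sides − 2). So R = C_9 = 4862.
P + Q − R = 2674440 + 4862 − 4862 = 2674440.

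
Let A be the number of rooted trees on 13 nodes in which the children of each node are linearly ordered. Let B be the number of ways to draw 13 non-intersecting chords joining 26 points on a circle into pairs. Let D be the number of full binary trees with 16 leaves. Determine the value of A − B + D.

9159957

Rooted ordered (plane) trees on m nodes have m−1 edges and are counted by C_{m−1}; m = 13 gives C_12. So A = C_12 = 208012.
Non-crossing perfect matchings of 2n points on a circle are counted by C_n; with 26 points, n = 13. So B = C_13 = 742900.
A full binary tree with L leaves has L−1 internal nodes and is counted by C_{L−1}; L = 16 gives C_15. So D = C_15 = 9694845.
A − B + D = 208012 − 742900 + 9694845 = 9159957.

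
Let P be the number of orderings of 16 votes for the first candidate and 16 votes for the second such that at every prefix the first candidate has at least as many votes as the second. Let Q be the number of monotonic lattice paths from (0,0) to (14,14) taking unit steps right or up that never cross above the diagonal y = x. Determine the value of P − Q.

32683230

Reading a vote for the leader as '(' and for the other as ')' turns such a sequence into a balanced string of 16 pairs, so the count is C_16. So P = C_16 = 35357670.
Sub-diagonal monotone paths from (0,0) to (14,14) biject with Dyck paths of semilength 14, giving C_14. So Q = C_14 = 2674440.
P − Q = 35357670 − 2674440 = 32683230.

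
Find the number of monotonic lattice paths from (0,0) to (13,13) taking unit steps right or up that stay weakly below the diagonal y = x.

Monotone paths in an n×n grid that stay weakly below the diagonal are counted by C_n; here n = 13.
C_13 = 742900.

742900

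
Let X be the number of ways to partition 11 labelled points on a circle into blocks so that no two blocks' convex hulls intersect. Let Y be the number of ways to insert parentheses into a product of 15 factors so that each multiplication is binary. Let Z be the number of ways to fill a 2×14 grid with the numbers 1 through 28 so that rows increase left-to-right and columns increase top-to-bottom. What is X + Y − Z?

Non-crossing partitions of an n-element set are counted by C_n; here n = 11. So X = C_11 = 58786.
Ways to associate a product of 15 factors correspond to binary trees on 15 leaves, so the count is C_14. So Y = C_14 = 2674440.
Standard Young tableaux of shape 2×n are counted by C_n; here n = 14. So Z = C_14 = 2674440.
X + Y − Z = 58786 + 2674440 − 2674440 = 58786.

58786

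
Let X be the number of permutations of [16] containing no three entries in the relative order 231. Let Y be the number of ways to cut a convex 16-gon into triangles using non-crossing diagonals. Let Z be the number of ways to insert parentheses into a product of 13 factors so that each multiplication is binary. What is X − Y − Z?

32475218

Permutations of [n] avoiding any single length-3 pattern are counted by C_n; here n = 16. So X = C_16 = 35357670.
Triangulations of a convex m-gon are counted by C_{m−2}; with m = 16 this is C_14. So Y = C_14 = 2674440.
Ways to associate a product of 13 factors correspond to binary trees on 13 leaves, so the count is C_12. So Z = C_12 = 208012.
X − Y − Z = 35357670 − 2674440 − 208012 = 32475218.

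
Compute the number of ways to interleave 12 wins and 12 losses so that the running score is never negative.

208012

Ballot sequences with n votes each where one side never trails are Dyck words, counted by C_n; here n = 12.
C_12 = C(24,12)/13 = 2704156/13 = 208012.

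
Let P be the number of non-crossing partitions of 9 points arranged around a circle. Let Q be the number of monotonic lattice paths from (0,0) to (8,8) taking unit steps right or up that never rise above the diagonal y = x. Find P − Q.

3432

Non-crossing partitions of an n-element set are counted by C_n; here n = 9. So P = C_9 = 4862.
Monotone paths in an n×n grid that stay weakly below the diagonal are counted by C_n; here n = 8. So Q = C_8 = 1430.
P − Q = 4862 − 1430 = 3432.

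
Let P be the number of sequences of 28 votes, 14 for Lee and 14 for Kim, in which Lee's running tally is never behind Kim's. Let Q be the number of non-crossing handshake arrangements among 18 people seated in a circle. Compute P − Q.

Ballot sequences with n votes each where one side never trails are Dyck words, counted by C_n; here n = 14. So P = C_14 = 2674440.
With 18 = 2·9 people, non-crossing handshake pairings are non-crossing perfect matchings on a circle, counted by C_9. So Q = C_9 = 4862.
P − Q = 2674440 − 4862 = 2669578.

2669578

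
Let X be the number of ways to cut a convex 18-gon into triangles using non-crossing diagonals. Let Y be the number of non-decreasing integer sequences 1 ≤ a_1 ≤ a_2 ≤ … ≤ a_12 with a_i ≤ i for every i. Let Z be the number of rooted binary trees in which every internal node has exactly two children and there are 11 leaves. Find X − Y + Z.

35166454

A convex 18-gon is triangulated into 16 triangles, and the number of such triangulations is the Catalan number C_{18−2} = C_16. So X = C_16 = 35357670.
Such sub-staircase sequences of length n are counted by C_n; here n = 12. So Y = C_12 = 208012.
A full binary tree with L leaves has L−1 internal nodes and is counted by C_{L−1}; L = 11 gives C_10. So Z = C_10 = 16796.
X − Y + Z = 35357670 − 208012 + 16796 = 35166454.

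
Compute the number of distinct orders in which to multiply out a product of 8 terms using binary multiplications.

429

Parenthesizations of m factors correspond to full binary trees with m leaves, counted by C_{m−1}; m = 8 gives C_7.
C_7 = C_6 · 2(2·6+1)/(6+2) = 132 · 26/8 = 429.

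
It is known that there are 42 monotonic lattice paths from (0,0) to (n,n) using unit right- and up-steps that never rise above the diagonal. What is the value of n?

5

Such diagonal-avoiding paths in an n×n grid are counted by C_n. The Catalan number equal to 42 is C_5.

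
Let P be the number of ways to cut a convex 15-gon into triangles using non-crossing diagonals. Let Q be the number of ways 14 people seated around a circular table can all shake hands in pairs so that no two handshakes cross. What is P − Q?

742471

The number of triangulations of a 15-gon is the Catalan number C_13 (index = sides − 2). So P = C_13 = 742900.
Non-crossing handshake pairings of 2n people are counted by C_n; 14 people gives n = 7. So Q = C_7 = 429.
P − Q = 742900 − 429 = 742471.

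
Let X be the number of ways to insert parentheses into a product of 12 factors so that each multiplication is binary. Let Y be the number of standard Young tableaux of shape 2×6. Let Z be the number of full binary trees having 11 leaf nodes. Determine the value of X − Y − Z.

41858

Parenthesizations of m factors correspond to full binary trees with m leaves, counted by C_{m−1}; m = 12 gives C_11. So X = C_11 = 58786.
Standard Young tableaux of shape 2×n are counted by C_n; here n = 6. So Y = C_6 = 132.
A full binary tree with L leaves has L−1 internal nodes and is counted by C_{L−1}; L = 11 gives C_10. So Z = C_10 = 16796.
X − Y − Z = 58786 − 132 − 16796 = 41858.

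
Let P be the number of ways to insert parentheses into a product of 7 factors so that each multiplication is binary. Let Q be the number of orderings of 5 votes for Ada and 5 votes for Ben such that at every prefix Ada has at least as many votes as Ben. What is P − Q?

Parenthesizations of m factors correspond to full binary trees with m leaves, counted by C_{m−1}; m = 7 gives C_6. So P = C_6 = 132.
Ballot sequences with n votes each where one side never trails are Dyck words, counted by C_n; here n = 5. So Q = C_5 = 42.
P − Q = 132 − 42 = 90.

90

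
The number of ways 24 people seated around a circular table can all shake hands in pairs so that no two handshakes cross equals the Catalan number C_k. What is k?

With 24 = 2·12 people, non-crossing handshake pairings are non-crossing perfect matchings on a circle, counted by C_12.

12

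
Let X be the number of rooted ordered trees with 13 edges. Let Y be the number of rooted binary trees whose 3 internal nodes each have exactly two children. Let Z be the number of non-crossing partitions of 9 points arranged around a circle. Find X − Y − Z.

Rooted ordered trees with n edges are counted by C_n; here n = 13. So X = C_13 = 742900.
Full binary trees with n internal nodes are counted by C_n; here n = 3. So Y = C_3 = 5.
Non-crossing partitions of an n-element set are counted by C_n; here n = 9. So Z = C_9 = 4862.
X − Y − Z = 742900 − 5 − 4862 = 738033.

738033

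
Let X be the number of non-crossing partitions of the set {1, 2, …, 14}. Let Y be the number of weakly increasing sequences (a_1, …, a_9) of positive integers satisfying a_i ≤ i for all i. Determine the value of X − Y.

2669578

The non-crossing partitions of [14] form a lattice of size C_14. So X = C_14 = 2674440.
Such sub-staircase sequences of length n are counted by C_n; here n = 9. So Y = C_9 = 4862.
X − Y = 2674440 − 4862 = 2669578.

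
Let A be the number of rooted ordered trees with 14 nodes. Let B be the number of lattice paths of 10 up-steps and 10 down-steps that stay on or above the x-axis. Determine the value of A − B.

A rooted plane tree on 14 nodes has 13 edges, and such trees are counted by C_13. So A = C_13 = 742900.
Dyck paths of semilength n (length 2n) are counted by C_n; here n = 10. So B = C_10 = 16796.
A − B = 742900 − 16796 = 726104.

726104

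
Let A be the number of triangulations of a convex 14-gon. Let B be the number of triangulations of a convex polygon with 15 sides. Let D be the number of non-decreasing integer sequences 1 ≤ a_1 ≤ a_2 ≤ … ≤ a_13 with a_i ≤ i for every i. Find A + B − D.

Triangulations of a convex m-gon are counted by C_{m−2}; with m = 14 this is C_12. So A = C_12 = 208012.
A convex 15-gon is triangulated into 13 triangles, and the number of such triangulations is the Catalan number C_{15−2} = C_13. So B = C_13 = 742900.
Such sub-staircase sequences of length n are counted by C_n; here n = 13. So D = C_13 = 742900.
A + B − D = 208012 + 742900 − 742900 = 208012.

208012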